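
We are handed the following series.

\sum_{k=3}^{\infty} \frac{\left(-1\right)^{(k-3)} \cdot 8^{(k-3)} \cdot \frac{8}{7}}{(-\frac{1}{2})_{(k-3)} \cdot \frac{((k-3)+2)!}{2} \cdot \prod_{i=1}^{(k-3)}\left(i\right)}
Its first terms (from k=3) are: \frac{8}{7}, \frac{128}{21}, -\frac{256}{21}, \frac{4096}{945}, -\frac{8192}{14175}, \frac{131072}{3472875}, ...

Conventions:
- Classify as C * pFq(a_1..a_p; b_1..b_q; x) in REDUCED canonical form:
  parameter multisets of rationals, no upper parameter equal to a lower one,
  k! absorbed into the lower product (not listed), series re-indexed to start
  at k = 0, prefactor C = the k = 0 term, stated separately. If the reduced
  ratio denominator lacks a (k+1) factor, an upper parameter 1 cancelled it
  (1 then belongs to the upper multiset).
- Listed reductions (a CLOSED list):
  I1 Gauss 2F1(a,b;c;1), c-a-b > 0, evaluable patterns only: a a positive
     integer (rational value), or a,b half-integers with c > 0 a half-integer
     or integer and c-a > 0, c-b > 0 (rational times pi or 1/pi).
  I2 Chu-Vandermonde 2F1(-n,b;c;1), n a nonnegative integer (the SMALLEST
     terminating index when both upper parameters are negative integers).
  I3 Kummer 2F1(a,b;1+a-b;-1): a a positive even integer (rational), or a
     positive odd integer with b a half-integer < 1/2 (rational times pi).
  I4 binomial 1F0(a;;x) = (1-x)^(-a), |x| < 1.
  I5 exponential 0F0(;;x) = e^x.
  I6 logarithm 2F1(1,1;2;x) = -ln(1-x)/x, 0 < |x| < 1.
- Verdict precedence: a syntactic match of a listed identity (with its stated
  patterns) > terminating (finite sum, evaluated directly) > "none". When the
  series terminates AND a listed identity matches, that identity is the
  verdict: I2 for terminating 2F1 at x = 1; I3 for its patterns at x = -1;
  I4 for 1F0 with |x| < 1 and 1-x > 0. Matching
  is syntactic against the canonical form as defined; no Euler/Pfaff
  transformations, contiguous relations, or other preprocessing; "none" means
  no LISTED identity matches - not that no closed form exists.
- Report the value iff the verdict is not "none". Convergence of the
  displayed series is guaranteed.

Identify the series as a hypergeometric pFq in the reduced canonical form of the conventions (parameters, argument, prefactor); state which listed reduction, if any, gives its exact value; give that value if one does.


This is \frac{8}{7} * 0F2(-; -\frac{1}{2}, 3; -8) in reduced canonical form. Verdict: no listed reduction: x = -8 and upper {-} fail every I1-I6 pattern.

Key observation: from the first term \frac{8}{7}: the (-1)^k factor (C = 8/7) folds into the argument's sign.
Adjacent-term ratio: r(k) = -8 * 1 / [(k-\frac{1}{2}) (k+3) (k+1)] ; factor over Q: parameters, x = -8, and C = \frac{8}{7}.


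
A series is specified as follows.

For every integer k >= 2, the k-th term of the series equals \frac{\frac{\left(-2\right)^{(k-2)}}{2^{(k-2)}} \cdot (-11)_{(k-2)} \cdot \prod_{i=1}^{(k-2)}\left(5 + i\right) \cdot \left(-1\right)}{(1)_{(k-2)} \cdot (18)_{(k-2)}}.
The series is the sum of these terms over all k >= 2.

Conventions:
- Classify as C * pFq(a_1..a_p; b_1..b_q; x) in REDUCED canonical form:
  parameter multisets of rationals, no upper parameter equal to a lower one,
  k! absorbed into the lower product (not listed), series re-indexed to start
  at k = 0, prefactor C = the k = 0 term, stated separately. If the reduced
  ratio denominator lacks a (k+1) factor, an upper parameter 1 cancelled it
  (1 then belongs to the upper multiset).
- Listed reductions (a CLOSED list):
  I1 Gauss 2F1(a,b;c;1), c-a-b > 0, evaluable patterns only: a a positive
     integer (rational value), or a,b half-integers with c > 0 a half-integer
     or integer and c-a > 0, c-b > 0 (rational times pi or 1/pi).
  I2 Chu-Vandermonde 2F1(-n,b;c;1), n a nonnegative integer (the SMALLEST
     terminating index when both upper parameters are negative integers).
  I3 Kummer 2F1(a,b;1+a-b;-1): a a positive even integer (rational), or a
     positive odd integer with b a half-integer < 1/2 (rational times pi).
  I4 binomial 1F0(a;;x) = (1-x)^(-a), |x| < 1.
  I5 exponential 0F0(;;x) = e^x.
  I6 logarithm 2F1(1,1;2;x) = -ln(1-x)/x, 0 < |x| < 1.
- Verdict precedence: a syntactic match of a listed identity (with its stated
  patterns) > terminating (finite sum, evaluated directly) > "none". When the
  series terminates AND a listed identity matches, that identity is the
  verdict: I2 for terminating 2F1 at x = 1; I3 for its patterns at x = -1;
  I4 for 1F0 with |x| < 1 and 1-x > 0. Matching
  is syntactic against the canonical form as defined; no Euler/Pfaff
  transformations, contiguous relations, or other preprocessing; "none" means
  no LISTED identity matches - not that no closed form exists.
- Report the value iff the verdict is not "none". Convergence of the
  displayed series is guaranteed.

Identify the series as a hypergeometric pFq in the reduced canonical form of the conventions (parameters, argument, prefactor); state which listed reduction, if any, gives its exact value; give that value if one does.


Prefactor -1, argument -1: 2F1 with upper {-11, 6} over lower {18}. Verdict at x = -1: Kummer's theorem (I3) matches (x = -1; c = 18 equals 1+a-b for upper {-11, 6}: listed pattern). Value: -34.

Key step: t_0 = -1 here, and (1)_k (C = -1, x = -1) is k! itself.
Ratio: r(k) = -1 * (k-11) (k+6) / [(k+18) (k+1)] - poly over poly, x = -1 from leading terms; C = -1 at k = 0.


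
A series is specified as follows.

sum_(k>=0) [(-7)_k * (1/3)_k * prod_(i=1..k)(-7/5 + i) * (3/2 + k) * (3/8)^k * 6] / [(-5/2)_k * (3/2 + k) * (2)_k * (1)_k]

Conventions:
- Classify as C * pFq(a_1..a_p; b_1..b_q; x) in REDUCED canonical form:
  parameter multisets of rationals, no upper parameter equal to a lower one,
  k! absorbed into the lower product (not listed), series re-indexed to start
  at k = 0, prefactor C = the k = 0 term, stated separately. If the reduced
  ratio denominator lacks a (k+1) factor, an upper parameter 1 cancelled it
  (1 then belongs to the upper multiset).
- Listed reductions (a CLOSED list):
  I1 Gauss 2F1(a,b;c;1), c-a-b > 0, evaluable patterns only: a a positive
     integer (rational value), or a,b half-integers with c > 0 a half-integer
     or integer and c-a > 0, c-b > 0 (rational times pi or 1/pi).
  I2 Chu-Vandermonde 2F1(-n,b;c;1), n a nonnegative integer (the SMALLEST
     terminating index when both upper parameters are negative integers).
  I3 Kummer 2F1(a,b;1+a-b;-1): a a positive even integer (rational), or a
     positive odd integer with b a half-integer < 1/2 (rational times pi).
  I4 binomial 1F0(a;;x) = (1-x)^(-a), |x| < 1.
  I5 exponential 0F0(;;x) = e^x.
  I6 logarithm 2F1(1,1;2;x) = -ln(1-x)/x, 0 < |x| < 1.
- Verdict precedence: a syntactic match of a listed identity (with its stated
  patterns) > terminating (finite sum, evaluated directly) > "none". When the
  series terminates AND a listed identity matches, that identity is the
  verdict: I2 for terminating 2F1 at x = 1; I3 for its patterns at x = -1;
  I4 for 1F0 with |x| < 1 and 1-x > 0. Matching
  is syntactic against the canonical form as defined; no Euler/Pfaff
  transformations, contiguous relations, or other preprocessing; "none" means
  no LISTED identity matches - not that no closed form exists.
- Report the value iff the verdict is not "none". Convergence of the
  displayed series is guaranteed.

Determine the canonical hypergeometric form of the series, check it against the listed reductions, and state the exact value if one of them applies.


The series (x = 3/8) is 3F2: upper {-7, -2/5, 1/3}, lower {-5/2, 2}, prefactor 6. Verdict: terminating at k = 7: the factor (-7)_k kills every later term; summing the 8 survivors is exact. Exact value: 685478757/125000000.

Key observation: x = (3/8) and the running product (C = 6, x = 3/8) telescopes to a rising factorial.
Step ratio: r(k) = (3/8) * (k-7) (k-2/5) (k+1/3) / [(k-5/2) (k+2) (k+1)] ; factor over Q: parameters, x = (3/8), and C = 6.


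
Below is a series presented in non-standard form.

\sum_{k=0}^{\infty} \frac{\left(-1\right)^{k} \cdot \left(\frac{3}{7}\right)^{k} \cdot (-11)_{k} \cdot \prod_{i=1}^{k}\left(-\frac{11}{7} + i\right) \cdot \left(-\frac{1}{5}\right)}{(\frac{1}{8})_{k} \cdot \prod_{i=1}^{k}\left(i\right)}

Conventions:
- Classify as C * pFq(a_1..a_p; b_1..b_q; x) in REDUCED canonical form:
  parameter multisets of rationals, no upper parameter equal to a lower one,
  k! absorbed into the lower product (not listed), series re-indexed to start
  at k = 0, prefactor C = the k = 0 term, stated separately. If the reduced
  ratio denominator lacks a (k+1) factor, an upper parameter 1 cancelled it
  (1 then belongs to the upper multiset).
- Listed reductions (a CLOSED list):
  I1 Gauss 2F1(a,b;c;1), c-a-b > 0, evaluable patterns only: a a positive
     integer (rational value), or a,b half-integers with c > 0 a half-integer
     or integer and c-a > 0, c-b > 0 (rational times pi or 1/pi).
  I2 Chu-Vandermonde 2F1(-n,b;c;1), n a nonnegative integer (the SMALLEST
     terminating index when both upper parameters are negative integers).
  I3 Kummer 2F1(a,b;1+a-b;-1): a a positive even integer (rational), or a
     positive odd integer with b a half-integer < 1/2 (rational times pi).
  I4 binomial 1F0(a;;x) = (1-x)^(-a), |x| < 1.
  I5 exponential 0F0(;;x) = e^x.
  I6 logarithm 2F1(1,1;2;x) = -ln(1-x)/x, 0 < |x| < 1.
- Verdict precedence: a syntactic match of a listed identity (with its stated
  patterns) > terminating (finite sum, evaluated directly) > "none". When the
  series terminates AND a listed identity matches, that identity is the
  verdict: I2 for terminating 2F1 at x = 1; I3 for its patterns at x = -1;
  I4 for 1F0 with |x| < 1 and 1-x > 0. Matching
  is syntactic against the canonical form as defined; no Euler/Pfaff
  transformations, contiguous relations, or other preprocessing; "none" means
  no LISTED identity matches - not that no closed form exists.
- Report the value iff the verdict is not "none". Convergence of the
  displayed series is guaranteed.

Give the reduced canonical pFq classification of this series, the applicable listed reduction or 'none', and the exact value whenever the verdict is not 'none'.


Key observation: with t_0 = -\frac{1}{5}, the product of the first k integers (C = -1/5, x = -3/7) is k!.
Adjacent-term ratio: r(k) = -\frac{3}{7} * (k-11) (k-\frac{4}{7}) / [(k+\frac{1}{8}) (k+1)] - rational in k. x = -\frac{3}{7}; t_0 = -\frac{1}{5}; negate the roots.

Canonical form: C = -\frac{1}{5} times 2F1 with upper {-11, -\frac{4}{7}}, lower {\frac{1}{8}}, x = -\frac{3}{7}. Verdict: terminating - upper -11 stops the sum at k = 11; the 12 terms are added exactly. Sum: \frac{138459718941735998052283603}{9747844633874599731137281}.


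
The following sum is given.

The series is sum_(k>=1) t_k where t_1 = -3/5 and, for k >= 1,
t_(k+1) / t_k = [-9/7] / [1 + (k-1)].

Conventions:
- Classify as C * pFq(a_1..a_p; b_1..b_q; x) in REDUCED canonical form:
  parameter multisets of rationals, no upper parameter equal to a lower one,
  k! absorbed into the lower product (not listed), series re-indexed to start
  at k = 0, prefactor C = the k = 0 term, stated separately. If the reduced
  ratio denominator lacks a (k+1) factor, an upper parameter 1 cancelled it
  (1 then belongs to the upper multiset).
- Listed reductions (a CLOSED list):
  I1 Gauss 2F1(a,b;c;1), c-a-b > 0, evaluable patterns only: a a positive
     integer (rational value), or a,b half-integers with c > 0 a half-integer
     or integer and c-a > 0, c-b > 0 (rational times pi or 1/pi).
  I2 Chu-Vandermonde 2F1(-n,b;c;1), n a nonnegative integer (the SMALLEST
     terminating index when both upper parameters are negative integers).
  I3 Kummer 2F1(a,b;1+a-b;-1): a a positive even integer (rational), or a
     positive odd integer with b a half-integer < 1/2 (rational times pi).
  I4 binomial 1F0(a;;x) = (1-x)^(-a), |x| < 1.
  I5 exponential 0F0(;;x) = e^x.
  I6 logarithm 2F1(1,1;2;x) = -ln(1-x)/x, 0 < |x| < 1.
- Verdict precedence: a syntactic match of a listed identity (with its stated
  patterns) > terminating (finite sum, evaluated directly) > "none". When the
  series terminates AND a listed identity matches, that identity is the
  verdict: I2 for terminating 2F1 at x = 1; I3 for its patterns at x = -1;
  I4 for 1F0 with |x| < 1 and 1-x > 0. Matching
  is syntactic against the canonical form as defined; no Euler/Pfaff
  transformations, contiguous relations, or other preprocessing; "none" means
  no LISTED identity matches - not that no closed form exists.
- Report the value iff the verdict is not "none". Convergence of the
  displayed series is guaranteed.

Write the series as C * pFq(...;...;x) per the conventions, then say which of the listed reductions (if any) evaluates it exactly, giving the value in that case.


The series (x = -9/7) is 0F0: upper {-}, lower {-}, prefactor -3/5. Verdict (x = -9/7): the I5 exponential reduction applies (the 0F0 exponential series at x = -9/7). Its exact value is (-3/5) * e^(-9/7).

Structural cue: from the first term -3/5: the expanded ratio factors over Q; prefactor -3/5, roots give parameters.
Ratio: r(k) = (-9/7) * 1 / [(k+1)] ; factor over Q: parameters, x = (-9/7), and C = -3/5.


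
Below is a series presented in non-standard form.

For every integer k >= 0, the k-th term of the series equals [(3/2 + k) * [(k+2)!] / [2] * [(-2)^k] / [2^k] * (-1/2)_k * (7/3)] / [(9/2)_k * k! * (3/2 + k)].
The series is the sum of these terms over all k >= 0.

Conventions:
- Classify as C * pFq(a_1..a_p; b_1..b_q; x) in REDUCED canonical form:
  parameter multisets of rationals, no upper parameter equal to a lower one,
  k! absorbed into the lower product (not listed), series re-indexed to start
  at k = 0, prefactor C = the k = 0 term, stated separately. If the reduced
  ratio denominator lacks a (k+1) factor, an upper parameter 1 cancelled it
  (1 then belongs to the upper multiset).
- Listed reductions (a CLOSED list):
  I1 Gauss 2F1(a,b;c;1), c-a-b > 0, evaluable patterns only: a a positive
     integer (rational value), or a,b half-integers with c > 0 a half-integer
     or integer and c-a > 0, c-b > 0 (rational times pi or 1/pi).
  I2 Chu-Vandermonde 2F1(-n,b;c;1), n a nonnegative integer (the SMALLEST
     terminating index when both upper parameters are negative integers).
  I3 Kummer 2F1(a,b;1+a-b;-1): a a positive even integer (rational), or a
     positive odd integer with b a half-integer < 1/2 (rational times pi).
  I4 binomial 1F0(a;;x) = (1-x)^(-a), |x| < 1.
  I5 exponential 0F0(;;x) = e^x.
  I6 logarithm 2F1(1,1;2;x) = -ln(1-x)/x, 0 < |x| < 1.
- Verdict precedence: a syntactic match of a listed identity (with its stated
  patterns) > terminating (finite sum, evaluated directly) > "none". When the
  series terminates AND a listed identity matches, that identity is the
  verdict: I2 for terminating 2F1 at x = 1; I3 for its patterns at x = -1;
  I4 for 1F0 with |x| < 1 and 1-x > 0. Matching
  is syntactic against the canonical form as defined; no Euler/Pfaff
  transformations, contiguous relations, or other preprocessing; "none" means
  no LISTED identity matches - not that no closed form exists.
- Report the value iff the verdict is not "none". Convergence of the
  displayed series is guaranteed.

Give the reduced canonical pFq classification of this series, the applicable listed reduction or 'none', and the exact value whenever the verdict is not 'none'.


The series (x = -1) is 2F1: upper {-1/2, 3}, lower {9/2}, prefactor 7/3. Verdict at x = -1: the Kummer evaluation I3 matches (x = -1; c = 9/2 equals 1+a-b for upper {-1/2, 3}: listed pattern). Exact value: (245/256) * pi.

The tell: t_0 = 7/3 here, and striking the common factor k + 3/2 reduces the term (C = 7/3, x = -1).
Adjacent-term ratio: r(k) = (-1) * (k-1/2) (k+3) / [(k+9/2) (k+1)] - rational in k. x = (-1); t_0 = 7/3; negate the roots.


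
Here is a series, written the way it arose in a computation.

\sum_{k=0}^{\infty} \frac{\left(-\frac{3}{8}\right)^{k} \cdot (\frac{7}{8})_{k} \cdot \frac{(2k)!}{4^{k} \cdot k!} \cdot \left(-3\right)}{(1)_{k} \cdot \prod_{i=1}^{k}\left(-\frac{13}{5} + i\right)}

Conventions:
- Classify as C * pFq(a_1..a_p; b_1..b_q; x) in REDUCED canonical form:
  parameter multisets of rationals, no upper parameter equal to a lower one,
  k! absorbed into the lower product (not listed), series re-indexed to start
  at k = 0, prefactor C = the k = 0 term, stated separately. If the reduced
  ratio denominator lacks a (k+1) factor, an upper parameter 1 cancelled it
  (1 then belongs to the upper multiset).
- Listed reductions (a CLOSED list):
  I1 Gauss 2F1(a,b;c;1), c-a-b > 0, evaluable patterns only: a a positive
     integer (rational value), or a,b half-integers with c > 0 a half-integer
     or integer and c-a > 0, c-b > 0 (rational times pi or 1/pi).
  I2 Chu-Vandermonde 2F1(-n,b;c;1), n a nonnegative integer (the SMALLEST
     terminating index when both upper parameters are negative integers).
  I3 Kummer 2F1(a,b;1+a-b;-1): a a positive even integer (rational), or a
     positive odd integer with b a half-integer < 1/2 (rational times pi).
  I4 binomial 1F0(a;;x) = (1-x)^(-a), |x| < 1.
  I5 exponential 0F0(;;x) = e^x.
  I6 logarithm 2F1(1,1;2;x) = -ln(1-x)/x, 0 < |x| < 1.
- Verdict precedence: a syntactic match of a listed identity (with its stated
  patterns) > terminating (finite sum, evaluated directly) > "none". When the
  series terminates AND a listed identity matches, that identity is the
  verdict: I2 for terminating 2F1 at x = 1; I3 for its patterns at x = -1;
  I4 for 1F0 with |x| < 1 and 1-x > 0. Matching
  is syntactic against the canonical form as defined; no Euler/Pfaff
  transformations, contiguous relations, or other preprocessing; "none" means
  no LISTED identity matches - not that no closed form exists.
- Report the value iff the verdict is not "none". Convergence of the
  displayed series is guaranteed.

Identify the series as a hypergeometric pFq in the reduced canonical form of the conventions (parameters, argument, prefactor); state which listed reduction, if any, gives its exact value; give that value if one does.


With C = -3: the canonical form is 2F1(\frac{1}{2}, \frac{7}{8}; -\frac{8}{5}; -\frac{3}{8}). Verdict: none here - no I1-I6 shape fits x = -\frac{3}{8} with lower {-\frac{8}{5}}.

Key observation: with t_0 = -3, the lower running product (C = -3) is a rising factorial.
Ratio: r(k) = -\frac{3}{8} * (k+\frac{1}{2}) (k+\frac{7}{8}) / [(k-\frac{8}{5}) (k+1)] - rational in k. x = -\frac{3}{8}; t_0 = -3; negate the roots.


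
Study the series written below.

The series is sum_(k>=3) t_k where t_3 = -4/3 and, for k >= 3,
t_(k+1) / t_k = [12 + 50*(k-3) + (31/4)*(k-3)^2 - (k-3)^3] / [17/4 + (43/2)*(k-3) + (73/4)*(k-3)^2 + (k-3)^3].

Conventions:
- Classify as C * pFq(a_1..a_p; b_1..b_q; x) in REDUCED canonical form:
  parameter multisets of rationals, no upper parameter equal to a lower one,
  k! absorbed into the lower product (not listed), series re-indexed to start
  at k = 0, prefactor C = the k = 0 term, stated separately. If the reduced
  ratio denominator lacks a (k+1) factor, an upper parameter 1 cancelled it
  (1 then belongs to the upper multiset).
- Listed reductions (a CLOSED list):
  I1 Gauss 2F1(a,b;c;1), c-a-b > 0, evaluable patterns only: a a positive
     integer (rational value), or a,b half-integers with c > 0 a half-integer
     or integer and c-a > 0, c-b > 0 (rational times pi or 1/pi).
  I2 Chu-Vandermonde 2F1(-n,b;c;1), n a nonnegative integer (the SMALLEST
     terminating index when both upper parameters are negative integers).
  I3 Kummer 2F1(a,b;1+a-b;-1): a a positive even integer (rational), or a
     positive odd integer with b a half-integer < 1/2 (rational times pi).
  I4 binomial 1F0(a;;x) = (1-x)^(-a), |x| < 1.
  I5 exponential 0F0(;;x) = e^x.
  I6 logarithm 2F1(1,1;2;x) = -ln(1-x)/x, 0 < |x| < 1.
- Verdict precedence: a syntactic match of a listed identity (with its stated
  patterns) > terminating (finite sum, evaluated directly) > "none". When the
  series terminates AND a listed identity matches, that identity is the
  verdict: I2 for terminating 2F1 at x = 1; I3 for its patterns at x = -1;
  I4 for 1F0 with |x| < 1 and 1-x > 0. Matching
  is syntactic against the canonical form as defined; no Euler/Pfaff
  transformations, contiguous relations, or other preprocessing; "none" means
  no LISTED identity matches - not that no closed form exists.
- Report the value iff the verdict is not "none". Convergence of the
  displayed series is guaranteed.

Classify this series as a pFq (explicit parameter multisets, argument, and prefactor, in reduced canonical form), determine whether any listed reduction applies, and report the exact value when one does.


Prefactor -4/3, argument -1: 2F1 with upper {-12, 4} over lower {17}. Verdict: Kummer (I3) applies (x = -1; c = 17 equals 1+a-b for upper {-12, 4}: listed pattern). Hence: -80/3.

Key step: t_0 = -4/3 here, and the parameter 1/4 appears in both the upper and lower lists and cancels.
Consecutive-term ratio: r(k) = (-1) * (k-12) (k+4) / [(k+17) (k+1)] - rational; roots negated = parameters, x = (-1), C = -4/3.


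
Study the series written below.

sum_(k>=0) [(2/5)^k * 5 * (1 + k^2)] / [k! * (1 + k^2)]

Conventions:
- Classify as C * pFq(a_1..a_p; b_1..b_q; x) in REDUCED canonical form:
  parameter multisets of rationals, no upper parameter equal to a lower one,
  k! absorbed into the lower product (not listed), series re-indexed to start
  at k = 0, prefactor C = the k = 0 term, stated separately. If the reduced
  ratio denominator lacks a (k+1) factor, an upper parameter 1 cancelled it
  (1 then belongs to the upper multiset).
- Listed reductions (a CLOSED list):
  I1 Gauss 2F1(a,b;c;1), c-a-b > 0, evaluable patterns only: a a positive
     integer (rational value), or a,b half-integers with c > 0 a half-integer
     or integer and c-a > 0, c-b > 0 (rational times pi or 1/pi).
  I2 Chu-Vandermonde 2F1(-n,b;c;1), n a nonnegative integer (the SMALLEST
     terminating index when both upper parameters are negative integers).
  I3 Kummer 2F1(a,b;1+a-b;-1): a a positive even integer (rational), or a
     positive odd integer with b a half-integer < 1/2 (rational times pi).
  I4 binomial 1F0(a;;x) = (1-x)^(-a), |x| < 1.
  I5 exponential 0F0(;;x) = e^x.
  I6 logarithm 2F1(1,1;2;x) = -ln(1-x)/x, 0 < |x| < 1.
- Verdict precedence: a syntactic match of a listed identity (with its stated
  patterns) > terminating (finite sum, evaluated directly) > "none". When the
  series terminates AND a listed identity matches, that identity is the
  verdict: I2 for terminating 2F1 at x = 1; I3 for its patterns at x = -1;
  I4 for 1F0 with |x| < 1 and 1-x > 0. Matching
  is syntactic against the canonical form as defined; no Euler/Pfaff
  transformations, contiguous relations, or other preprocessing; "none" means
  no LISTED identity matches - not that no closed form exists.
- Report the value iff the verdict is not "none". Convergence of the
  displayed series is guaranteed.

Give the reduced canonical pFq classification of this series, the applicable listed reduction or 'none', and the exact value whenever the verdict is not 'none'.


Classification (C = 5): 0F0 with upper {-}, lower {-}, argument x = 2/5. Verdict (x = 2/5): exponential (I5) applies (the 0F0 exponential series at x = 2/5). Value: 5 * e^(2/5).

Structural cue: t_0 being 5, striking the common factor k^2 + 1 reduces the term (C = 5, x = 2/5).
Adjacent-term ratio: r(k) = (2/5) * 1 / [(k+1)] - rational in k, leading ratio (2/5); with t_0 = 5, classification follows.


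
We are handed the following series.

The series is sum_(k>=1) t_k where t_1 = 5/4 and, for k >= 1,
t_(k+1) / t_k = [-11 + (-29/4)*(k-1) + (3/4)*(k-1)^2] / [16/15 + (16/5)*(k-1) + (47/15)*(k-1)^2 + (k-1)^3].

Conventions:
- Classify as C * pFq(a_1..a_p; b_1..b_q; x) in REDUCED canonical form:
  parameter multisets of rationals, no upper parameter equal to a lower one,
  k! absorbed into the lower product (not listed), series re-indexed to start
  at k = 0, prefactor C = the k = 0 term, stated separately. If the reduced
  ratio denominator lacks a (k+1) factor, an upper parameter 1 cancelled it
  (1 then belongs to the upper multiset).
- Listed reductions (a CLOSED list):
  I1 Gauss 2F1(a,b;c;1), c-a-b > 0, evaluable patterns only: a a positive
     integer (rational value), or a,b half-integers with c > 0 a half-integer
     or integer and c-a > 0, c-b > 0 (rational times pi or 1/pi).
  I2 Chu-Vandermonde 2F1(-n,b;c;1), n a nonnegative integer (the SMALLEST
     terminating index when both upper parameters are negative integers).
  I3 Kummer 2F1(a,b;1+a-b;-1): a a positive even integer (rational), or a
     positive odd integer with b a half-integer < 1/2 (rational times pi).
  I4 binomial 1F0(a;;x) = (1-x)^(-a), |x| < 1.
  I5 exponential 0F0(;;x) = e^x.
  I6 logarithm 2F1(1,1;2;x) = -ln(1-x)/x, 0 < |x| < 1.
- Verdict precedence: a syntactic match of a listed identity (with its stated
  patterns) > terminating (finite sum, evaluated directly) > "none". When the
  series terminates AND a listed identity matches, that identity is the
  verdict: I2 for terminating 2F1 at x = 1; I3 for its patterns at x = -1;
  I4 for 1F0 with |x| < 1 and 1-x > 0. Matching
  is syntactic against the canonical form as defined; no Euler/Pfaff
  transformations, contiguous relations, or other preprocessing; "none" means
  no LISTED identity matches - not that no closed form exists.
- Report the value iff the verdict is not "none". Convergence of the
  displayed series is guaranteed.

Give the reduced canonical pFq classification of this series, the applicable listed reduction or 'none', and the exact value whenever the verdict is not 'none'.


Key observation: from the first term 5/4: the parameter 4/3 appears in both the upper and lower lists and cancels.
Term ratio: r(k) = (3/4) * (k-11) / [(k+4/5) (k+1)] - rational; roots negated = parameters, x = (3/4), C = 5/4.

The series (x = 3/4) is 1F1: upper {-11}, lower {4/5}, prefactor 5/4. Verdict: terminating. (-11)_k vanishes past k = 11, leaving a 12-term sum, computed directly. Its exact value is 12524601577331005/24437006704574464.


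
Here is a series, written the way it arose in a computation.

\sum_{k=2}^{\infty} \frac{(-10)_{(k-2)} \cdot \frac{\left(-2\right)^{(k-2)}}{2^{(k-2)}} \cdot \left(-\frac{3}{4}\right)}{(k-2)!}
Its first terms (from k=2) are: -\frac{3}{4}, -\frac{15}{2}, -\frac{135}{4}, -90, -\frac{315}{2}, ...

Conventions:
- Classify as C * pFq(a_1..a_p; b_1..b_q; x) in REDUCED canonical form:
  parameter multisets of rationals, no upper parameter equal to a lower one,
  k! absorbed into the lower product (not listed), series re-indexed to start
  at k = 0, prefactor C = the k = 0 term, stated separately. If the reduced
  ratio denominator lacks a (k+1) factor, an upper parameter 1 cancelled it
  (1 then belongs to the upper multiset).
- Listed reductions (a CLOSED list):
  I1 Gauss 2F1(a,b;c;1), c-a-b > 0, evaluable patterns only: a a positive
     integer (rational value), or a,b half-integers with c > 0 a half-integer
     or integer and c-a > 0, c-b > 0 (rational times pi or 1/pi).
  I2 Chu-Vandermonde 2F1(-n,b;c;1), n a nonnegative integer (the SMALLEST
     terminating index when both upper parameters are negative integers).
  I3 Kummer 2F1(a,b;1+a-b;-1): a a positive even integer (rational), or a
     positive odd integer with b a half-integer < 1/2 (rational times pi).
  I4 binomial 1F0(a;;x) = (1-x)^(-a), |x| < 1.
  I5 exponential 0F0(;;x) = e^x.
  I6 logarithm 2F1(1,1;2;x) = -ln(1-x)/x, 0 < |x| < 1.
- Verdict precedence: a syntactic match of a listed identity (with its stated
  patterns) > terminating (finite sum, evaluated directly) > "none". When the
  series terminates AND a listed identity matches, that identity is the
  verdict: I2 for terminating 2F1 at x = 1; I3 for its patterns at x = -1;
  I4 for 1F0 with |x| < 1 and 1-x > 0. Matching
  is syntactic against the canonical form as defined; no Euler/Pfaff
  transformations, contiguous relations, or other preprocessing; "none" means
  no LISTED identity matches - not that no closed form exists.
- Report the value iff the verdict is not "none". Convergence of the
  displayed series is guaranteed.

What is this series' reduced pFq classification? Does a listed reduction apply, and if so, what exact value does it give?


Prefactor -\frac{3}{4}, argument -1: 1F0 with upper {-10} over lower {-}. Verdict: terminating - upper parameter -10 makes this a finite sum (last index 10), evaluated exactly. Value: -768.

First insight: from the first term -\frac{3}{4}: the two k-th powers (prefactor -3/4) combine into one argument.
Consecutive-term ratio: r(k) = -1 * (k-10) / [(k+1)] ; factor over Q: parameters, x = -1, and C = -\frac{3}{4}.


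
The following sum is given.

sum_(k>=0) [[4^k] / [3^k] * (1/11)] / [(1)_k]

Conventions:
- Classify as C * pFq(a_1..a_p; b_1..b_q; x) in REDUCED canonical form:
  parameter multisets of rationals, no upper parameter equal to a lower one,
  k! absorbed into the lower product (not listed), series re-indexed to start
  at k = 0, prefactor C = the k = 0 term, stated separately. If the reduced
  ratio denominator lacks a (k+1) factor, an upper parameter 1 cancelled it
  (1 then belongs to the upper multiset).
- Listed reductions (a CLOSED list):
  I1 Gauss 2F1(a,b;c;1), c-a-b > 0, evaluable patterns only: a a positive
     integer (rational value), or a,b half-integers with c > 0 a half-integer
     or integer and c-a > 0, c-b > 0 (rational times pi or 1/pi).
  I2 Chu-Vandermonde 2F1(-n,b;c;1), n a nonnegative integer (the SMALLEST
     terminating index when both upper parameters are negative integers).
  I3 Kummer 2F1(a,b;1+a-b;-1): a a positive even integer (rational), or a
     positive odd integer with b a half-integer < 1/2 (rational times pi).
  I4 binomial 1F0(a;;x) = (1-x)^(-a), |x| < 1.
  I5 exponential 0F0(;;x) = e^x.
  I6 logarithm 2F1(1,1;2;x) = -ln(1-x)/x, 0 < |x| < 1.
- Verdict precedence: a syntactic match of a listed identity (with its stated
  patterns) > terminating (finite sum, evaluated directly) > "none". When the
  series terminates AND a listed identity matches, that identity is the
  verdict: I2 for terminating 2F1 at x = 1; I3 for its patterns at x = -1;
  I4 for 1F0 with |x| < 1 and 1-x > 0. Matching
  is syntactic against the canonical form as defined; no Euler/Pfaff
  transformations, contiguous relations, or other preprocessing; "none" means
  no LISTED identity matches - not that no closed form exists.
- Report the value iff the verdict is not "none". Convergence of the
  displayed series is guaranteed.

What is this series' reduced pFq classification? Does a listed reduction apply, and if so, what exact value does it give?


At argument 4/3: a 0F0 with upper {-}, lower {-}, scaled by C = 1/11. Verdict: exponential (I5) applies (the 0F0 exponential series at x = 4/3). Exact value: (1/11) * e^(4/3).

Structural cue: from the first term 1/11: (1)_k (C = 1/11, x = 4/3) is k! itself.
Ratio: r(k) = (4/3) * 1 / [(k+1)] ; factor over Q: parameters, x = (4/3), and C = 1/11.


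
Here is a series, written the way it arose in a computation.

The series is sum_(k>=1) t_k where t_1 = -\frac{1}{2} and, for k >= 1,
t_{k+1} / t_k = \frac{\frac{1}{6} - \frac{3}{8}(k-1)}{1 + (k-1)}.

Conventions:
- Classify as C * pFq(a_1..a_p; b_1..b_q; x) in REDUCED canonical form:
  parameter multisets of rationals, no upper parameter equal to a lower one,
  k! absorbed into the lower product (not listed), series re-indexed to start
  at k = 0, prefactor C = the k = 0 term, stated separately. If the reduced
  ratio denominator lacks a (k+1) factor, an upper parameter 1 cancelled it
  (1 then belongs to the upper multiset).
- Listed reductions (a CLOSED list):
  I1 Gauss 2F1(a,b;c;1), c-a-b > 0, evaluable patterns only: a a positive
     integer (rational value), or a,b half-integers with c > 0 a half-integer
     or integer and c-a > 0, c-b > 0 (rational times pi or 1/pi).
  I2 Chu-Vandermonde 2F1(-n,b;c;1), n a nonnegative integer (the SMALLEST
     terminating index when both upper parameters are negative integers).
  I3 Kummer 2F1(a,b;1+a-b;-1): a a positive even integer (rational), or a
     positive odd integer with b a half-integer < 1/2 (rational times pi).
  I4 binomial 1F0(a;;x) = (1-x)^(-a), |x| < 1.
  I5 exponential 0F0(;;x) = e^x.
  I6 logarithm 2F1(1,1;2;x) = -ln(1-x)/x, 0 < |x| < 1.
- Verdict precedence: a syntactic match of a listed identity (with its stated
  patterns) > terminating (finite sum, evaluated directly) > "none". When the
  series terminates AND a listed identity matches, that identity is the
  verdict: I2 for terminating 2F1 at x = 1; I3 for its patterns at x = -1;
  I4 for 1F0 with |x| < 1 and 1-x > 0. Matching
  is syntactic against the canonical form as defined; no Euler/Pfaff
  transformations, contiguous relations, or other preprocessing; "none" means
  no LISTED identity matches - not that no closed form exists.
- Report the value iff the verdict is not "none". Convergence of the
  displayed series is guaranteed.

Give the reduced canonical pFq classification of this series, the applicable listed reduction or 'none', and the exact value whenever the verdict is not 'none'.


The series (x = -\frac{3}{8}) is 1F0: upper {-\frac{4}{9}}, lower {-}, prefactor -\frac{1}{2}. Verdict (x = -\frac{3}{8}): the binomial series (I4) applies (the 1F0 binomial series: exponent 4/9, x = -\frac{3}{8}). Its exact value is \left(-\frac{1}{2}\right) \cdot \left(\frac{11}{8}\right)^{\frac{4}{9}}.

Structural cue: with t_0 = -\frac{1}{2}, factor the ratio over Q (C = -1/2, x = -3/8): negated roots = parameters.
Ratio: r(k) = -\frac{3}{8} * (k-\frac{4}{9}) / [(k+1)] - rational in k, leading ratio -\frac{3}{8}; with t_0 = -\frac{1}{2}, classification follows.


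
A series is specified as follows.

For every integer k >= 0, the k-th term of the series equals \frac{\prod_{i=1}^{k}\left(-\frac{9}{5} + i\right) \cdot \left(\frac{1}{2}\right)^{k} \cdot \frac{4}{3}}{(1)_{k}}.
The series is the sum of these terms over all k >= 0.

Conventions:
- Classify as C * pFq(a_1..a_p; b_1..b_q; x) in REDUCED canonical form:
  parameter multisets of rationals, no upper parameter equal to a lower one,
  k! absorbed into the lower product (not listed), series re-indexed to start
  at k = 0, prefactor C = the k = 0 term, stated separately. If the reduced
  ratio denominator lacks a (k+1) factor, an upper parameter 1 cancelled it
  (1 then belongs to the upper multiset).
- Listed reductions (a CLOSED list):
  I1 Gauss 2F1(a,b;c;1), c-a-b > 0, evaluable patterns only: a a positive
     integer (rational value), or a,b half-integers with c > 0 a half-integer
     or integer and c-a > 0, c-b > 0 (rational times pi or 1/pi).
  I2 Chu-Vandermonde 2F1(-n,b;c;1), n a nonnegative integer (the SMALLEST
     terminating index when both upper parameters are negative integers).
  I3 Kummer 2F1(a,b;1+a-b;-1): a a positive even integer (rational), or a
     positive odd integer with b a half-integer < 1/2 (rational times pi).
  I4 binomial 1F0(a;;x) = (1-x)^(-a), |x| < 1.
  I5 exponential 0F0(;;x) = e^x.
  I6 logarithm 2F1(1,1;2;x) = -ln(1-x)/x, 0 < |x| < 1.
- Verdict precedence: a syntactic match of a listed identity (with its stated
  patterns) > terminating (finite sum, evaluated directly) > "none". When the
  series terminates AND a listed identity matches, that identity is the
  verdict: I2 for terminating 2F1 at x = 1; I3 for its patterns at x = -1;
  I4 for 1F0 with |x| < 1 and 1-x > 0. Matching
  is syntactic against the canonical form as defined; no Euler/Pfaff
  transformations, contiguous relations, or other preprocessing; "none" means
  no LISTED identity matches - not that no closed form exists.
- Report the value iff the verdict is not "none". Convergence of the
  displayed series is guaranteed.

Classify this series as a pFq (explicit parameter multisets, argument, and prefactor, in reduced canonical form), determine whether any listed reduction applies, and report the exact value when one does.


Reduced: x = \frac{1}{2}, 1F0, upper = {-\frac{4}{5}}, lower = {-}, C = \frac{4}{3}. Verdict: binomial (I4) applies (the 1F0 binomial series: exponent 4/5, x = \frac{1}{2}). Hence: \frac{4}{3} \cdot \left(\frac{1}{2}\right)^{\frac{4}{5}}.

Structural cue: x = \frac{1}{2} and (1)_k (prefactor 4/3) is k! itself.
Term ratio: r(k) = \frac{1}{2} * (k-\frac{4}{5}) / [(k+1)] - poly over poly, x = \frac{1}{2} from leading terms; C = \frac{4}{3} at k = 0.


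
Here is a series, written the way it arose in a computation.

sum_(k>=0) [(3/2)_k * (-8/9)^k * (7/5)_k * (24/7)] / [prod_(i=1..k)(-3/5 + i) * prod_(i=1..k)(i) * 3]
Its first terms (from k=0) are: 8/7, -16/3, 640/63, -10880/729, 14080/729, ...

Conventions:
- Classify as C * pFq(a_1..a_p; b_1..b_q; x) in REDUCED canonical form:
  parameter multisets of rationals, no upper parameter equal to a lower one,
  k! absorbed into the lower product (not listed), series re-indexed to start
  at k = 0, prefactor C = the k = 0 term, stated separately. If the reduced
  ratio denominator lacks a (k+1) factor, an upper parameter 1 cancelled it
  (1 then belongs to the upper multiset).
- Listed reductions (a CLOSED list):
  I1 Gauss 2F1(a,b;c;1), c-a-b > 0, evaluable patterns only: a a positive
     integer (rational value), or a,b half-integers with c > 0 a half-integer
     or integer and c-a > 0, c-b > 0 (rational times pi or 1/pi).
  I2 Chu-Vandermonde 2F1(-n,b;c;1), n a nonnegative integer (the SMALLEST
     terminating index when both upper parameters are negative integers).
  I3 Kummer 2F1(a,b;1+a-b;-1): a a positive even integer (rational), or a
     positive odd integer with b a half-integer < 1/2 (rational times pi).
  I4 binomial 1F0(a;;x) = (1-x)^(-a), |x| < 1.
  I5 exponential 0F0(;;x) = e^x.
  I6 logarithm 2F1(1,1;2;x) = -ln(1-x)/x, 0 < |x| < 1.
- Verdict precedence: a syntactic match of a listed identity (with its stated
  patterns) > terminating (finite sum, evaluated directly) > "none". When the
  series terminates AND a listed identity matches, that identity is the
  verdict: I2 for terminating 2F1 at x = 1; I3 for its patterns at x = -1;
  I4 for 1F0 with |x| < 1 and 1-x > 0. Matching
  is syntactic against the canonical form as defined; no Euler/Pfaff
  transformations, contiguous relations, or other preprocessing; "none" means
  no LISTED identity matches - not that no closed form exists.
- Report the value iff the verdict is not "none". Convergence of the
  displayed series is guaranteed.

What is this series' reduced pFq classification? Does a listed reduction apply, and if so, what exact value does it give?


Prefactor 8/7, argument -8/9: 2F1 with upper {7/5, 3/2} over lower {2/5}. Verdict: no listed reduction: x = -8/9 and upper {7/5, 3/2} fail every I1-I6 pattern.

Key observation: t_0 = 8/7 here, and the product of the first k integers (C = 8/7, x = -8/9) is k!.
Adjacent-term ratio: r(k) = (-8/9) * (k+7/5) (k+3/2) / [(k+2/5) (k+1)] - rational in k. x = (-8/9); t_0 = 8/7; negate the roots.


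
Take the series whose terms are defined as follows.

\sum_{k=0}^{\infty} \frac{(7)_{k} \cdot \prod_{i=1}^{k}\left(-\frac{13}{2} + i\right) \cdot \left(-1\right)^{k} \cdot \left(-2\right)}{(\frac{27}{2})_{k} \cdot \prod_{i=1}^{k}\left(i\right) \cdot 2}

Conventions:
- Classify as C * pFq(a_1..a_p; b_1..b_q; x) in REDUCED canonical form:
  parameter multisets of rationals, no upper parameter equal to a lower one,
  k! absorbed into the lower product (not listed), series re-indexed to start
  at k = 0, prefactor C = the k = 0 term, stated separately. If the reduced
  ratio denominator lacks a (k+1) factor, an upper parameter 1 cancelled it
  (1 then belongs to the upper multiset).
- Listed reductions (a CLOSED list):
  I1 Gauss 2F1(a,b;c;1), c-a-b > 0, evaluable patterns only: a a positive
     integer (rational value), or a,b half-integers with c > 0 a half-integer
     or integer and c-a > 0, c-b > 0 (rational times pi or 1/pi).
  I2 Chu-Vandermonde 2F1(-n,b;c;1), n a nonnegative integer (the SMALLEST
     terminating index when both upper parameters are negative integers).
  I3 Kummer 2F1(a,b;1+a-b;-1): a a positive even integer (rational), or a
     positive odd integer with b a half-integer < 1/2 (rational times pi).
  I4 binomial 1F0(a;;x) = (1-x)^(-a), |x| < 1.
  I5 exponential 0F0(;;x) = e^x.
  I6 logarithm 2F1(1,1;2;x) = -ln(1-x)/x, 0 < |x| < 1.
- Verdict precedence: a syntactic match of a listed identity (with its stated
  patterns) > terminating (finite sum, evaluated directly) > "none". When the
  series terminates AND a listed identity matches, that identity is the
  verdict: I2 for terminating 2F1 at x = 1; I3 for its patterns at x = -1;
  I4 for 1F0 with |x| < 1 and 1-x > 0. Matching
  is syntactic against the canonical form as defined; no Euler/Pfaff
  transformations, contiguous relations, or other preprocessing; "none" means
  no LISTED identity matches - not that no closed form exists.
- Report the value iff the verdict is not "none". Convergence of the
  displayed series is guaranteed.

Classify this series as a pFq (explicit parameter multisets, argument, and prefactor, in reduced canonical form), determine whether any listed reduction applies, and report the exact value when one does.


The series (x = -1) is 2F1: upper {-\frac{11}{2}, 7}, lower {\frac{27}{2}}, prefactor -1. Verdict: Kummer (I3) fires (x = -1; c = \frac{27}{2} equals 1+a-b for upper {-\frac{11}{2}, 7}: listed pattern). Sum: \left(-\frac{929553625}{268435456}\right) \cdot \pi.

First insight: with t_0 = -1, the constant factors (C = -1) combine into one prefactor.
Step ratio: r(k) = -1 * (k-\frac{11}{2}) (k+7) / [(k+\frac{27}{2}) (k+1)] - rational; roots negated = parameters, x = -1, C = -1.
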